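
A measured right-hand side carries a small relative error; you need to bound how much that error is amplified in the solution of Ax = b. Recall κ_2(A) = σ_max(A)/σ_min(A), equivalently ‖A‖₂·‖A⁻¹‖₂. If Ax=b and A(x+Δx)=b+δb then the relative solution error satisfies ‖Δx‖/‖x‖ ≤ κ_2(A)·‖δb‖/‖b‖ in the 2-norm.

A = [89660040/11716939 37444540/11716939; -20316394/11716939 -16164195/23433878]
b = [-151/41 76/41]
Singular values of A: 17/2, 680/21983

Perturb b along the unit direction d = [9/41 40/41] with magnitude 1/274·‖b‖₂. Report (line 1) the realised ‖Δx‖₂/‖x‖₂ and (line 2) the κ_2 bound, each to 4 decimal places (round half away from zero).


0.0150
1.0029

σ_max = 17/2, σ_min = 680/21983
condition number: (17/2) ÷ (680/21983) = 274.7875
κ_2(A)·‖δb‖/‖b‖ = 1.0029
solve Ax = b  →  x = [-12.8682 29.6602]
2-norm of b is 4.1231; of x, 32.3314
with δb = [0.0033 0.0147], A·Δx = δb → ‖Δx‖ = 0.4865
relative error = 0.0150
tightness: 0.0150 against a bound of 1.0029 (unrounded ratio ≈ 0.0150)


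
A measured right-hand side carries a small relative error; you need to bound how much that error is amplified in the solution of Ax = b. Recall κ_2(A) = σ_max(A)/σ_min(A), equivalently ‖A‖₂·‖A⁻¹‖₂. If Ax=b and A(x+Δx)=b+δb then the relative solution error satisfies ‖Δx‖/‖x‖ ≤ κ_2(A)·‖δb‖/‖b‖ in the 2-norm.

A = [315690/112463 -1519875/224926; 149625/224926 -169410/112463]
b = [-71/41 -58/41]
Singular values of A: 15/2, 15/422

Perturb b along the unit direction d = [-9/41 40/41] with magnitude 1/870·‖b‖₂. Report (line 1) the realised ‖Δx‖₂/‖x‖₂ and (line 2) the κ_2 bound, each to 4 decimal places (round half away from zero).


from the listed singular values, σ₁ = 15/2, σ_n = 15/422
κ_2(A) = (15/2) / (15/422) = 211.0000
bound on ‖Δx‖/‖x‖: κ·ε = 211.0000·1/870 = 0.2425
solve Ax = b  →  x = [-26.0718 -10.5744]
2-norm of b is 2.2361; of x, 28.1346
δb = ε·‖b‖·d = [-0.0006 0.0025]; solving A·Δx = δb gives ‖Δx‖ = 0.0723
dividing the unrounded norms, ‖Δx‖/‖x‖ = 0.0026
realised/bound (from unrounded values) ≈ 0.0106

0.0026
0.2425


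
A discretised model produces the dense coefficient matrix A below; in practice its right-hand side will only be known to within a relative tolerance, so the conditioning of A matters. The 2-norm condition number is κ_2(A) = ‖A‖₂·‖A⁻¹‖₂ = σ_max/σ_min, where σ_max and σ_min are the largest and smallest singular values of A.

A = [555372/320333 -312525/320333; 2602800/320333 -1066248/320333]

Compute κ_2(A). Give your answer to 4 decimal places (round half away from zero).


37.5625

AᵀA = [324120528/4695613 -134937900/4695613; -134937900/4695613 56493693/4695613]; tr = 29278017/361201, det = 1679616/361201
eigenvalues of AᵀA: λ = (tr ± √(tr²−4·det))/2 = 81, 20736/361201
σ_max=√81=9, σ_min=√(20736/361201)=(144/601) → κ = 37.5625


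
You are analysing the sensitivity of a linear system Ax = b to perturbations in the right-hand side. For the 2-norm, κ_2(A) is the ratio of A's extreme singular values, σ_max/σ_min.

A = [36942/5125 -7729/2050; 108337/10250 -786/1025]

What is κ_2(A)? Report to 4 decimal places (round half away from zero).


form AᵀA = [687830041/4202500 -7413552/210125; -7413552/210125 497669/33620] with trace 223093/1250 and determinant 294499921/250000
eigenvalues of AᵀA: λ = (tr ± √(tr²−4·det))/2 = 17161/100, 17161/2500
κ_2(A) = √(λ_max/λ_min) = √((17161/100) / (17161/2500)) = 5.0000

5.0000


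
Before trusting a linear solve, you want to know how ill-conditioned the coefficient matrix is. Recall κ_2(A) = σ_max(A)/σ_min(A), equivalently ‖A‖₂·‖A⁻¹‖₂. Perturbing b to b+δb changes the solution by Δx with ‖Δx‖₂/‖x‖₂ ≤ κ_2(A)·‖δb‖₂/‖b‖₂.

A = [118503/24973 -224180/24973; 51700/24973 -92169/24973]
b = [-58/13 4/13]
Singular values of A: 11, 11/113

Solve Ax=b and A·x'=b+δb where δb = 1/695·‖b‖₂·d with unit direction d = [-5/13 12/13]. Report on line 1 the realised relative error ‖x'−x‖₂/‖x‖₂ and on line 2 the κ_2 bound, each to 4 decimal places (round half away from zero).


σ_max = 11, σ_min = 11/113
κ = σ_max/σ_min = 11/(11/113) = 113.0000
κ_2(A)·‖δb‖/‖b‖ = 0.1626
solve Ax = b  →  x = [17.9572 9.9893]
‖b‖ = 4.4721, ‖x‖ = 20.5487
re-solving with b+δb shifts x by Δx of norm 0.0661
relative error = 0.0032
tightness: 0.0032 against a bound of 0.1626 (unrounded ratio ≈ 0.0198)

0.0032
0.1626


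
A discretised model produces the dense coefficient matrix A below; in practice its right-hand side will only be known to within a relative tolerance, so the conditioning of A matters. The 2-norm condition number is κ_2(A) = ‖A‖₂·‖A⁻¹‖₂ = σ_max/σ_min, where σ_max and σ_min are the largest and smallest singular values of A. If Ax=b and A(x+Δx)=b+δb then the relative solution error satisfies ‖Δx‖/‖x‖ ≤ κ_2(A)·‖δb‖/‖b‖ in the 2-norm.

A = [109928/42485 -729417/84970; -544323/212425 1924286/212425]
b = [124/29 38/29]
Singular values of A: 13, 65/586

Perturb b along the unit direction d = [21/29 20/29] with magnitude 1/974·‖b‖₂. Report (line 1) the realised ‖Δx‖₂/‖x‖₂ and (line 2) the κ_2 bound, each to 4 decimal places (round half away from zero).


from the listed singular values, σ₁ = 13, σ_n = 65/586
κ = σ_max/σ_min = 13/(65/586) = 117.2000
κ_2(A)·‖δb‖/‖b‖ = 0.1203
solve Ax = b  →  x = [34.6622 9.9495]
2-norm of b is 4.4721; of x, 36.0619
Δx = A⁻¹·δb where δb = 1/974·4.4721·d; ‖Δx‖ = 0.0414
dividing the unrounded norms, ‖Δx‖/‖x‖ = 0.0011
so the bound overstates the realised error by a factor of ≈ 104.8278 (computed from the unrounded values)

0.0011
0.1203


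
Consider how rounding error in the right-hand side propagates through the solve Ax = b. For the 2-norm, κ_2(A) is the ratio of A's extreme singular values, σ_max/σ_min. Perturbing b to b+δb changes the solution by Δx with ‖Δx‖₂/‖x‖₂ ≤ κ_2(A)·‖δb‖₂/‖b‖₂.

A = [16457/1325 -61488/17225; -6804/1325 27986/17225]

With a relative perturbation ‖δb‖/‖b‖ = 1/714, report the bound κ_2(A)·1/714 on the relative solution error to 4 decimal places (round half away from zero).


M = AᵀA = [63425453/351125 -18497304/351125; -18497304/351125 5401172/351125]. tr(M)=550613/2809, det(M)=9604/2809
λ_max, λ_min = (550613/2809 ± √303066765225/7890481)/2 = 196, 49/2809
κ = σ_max/σ_min = 14/(7/53) = 106.0000
κ_2(A)·‖δb‖/‖b‖ = 0.1485

0.1485


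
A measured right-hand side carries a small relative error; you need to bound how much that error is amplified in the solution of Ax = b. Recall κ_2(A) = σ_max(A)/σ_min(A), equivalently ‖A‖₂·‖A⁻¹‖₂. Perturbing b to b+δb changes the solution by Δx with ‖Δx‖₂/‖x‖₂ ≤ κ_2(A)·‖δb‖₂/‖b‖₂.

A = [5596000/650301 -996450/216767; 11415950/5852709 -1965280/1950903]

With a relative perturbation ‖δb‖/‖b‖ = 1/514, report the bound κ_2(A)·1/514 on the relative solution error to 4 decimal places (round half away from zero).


0.6535

M = AᵀA = [1586470202500/20377277001 -282035936000/6792425667; -282035936000/6792425667 50141728900/2264141889]. tr(M)=7051023400/70509609, det(M)=6250000/70509609
solving λ² − 7051023400/70509609·λ + 6250000/70509609 = 0 gives λ = 100, 62500/70509609
so κ_2 = √(100 / (62500/70509609)) = 335.8800
κ_2(A)·‖δb‖/‖b‖ = 0.6535


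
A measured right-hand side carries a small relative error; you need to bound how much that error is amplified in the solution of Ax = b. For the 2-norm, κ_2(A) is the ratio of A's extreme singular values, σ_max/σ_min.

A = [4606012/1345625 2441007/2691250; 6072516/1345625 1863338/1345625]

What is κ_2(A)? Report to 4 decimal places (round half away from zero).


form AᵀA = [2323631884576/72428265625 677472143418/72428265625; 677472143418/72428265625 793865167321/289713062500] with trace 16141428329/463540900 and determinant 48469444/115885225
char-poly roots: 3481/100 and 55696/4635409
κ_2(A) = √(λ_max/λ_min) = √((3481/100) / (55696/4635409)) = 53.8250

53.8250


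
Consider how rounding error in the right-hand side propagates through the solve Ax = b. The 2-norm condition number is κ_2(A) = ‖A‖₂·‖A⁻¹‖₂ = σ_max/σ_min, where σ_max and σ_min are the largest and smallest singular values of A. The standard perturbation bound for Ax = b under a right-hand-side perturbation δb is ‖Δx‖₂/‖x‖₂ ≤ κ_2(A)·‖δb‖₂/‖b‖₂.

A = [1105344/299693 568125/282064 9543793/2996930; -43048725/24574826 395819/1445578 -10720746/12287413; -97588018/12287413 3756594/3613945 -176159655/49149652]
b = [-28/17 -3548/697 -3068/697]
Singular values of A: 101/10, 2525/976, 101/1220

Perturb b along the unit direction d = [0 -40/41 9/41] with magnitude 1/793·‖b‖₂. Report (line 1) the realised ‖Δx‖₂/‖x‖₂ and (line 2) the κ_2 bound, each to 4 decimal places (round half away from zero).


0.0022
0.1538

σ_max = 101/10, σ_min = 101/1220
κ_2(A) = (101/10) / (101/1220) = 122.0000
bound on ‖Δx‖/‖x‖: κ·ε = 122.0000·1/793 = 0.1538
solve Ax = b  →  x = [-19.3705 -24.1016 37.1613]
‖b‖ = 6.9282, ‖x‖ = 48.3432
δb = ε·‖b‖·d = [0.0000 -0.0085 0.0019]; solving A·Δx = δb gives ‖Δx‖ = 0.1055
relative error = 0.0022
so the bound overstates the realised error by a factor of ≈ 70.4752 (computed from the unrounded values)


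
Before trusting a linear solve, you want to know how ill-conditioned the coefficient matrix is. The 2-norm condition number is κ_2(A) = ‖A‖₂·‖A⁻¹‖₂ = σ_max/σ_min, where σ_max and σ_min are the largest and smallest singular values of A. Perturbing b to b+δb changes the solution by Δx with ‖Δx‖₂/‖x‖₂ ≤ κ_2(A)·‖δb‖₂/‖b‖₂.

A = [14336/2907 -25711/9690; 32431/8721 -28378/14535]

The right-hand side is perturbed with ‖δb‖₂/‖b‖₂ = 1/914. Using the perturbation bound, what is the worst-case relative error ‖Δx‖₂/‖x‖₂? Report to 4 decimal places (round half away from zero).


AᵀA = [2901457825/76055841 -515798990/25351947; -515798990/25351947 366829729/33802596]; tr = 51582349/1052676, det = 60025/1052676
solving λ² − 51582349/1052676·λ + 60025/1052676 = 0 gives λ = 49, 1225/1052676
κ = σ_max/σ_min = 7/(35/1026) = 205.2000
κ_2(A)·‖δb‖/‖b‖ = 0.2245

0.2245


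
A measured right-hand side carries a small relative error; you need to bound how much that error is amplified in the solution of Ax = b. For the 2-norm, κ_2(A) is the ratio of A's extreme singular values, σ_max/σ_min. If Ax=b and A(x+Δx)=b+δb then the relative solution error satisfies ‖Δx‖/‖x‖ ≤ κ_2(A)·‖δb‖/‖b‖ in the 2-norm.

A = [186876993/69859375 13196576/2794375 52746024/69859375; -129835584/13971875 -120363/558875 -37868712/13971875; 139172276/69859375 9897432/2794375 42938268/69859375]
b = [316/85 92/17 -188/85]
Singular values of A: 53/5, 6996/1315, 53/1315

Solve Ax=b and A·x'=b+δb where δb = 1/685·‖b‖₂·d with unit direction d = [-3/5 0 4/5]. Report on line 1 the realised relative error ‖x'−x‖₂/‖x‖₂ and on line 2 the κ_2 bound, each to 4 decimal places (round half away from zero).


σ_max = 53/5, σ_min = 53/1315
condition number: (53/5) ÷ (53/1315) = 263.0000
κ_2(A)·‖δb‖/‖b‖ = 0.3839
solve Ax = b  →  x = [27.2388 0.6161 -95.4359]
2-norm of b is 6.9282; of x, 99.2488
re-solving with b+δb shifts x by Δx of norm 0.2509
relative error = 0.0025
realised/bound (from unrounded values) ≈ 0.0066

0.0025
0.3839


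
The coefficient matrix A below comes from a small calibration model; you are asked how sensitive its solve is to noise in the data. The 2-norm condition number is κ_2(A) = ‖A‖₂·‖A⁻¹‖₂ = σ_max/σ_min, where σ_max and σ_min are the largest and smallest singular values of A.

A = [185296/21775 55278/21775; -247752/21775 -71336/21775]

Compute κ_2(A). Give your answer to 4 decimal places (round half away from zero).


217.7500

AᵀA = [19143132224/94830125 5583285792/94830125; 5583285792/94830125 1628896436/94830125]; tr = 4154405732/18966025, det = 479785216/474150625
eigenvalues of AᵀA: λ = (tr ± √(tr²−4·det))/2 = 5476/25, 87616/18966025
κ = σ_max/σ_min = (74/5)/(296/4355) = 217.7500


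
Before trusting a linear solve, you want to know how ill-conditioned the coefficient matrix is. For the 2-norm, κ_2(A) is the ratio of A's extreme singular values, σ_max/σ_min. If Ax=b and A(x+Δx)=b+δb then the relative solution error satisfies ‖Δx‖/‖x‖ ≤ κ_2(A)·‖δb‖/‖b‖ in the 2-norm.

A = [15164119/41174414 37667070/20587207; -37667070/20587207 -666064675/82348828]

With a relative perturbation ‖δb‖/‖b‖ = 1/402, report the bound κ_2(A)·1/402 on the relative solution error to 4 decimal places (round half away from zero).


0.4874

M = AᵀA = [3512898961681/1008526096516 7802225045055/504263048258; 7802225045055/504263048258 277420036812025/4034104386064]. tr(M)=173391810029/2399824144, det(M)=1305015625/9599296576
solving λ² − 173391810029/2399824144·λ + 1305015625/9599296576 = 0 gives λ = 289/4, 4515625/2399824144
κ = σ_max/σ_min = (17/2)/(2125/48988) = 195.9520
perturbation bound = 195.9520·1/402 = 0.4874


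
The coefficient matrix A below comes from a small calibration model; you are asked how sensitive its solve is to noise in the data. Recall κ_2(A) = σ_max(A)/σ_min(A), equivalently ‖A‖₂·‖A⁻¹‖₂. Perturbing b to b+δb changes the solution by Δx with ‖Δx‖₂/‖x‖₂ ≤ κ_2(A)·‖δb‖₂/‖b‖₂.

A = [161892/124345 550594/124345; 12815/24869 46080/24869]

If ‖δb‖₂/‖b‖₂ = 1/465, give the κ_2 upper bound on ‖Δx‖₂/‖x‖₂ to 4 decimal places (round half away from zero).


form AᵀA = [179376481/91489225 614790792/91489225; 614790792/91489225 2107916644/91489225] with trace 91491725/3659569 and determinant 62500/3659569
solving λ² − 91491725/3659569·λ + 62500/3659569 = 0 gives λ = 25, 2500/3659569
so κ_2 = √(25 / (2500/3659569)) = 191.3000
perturbation bound = 191.3000·1/465 = 0.4114

0.4114


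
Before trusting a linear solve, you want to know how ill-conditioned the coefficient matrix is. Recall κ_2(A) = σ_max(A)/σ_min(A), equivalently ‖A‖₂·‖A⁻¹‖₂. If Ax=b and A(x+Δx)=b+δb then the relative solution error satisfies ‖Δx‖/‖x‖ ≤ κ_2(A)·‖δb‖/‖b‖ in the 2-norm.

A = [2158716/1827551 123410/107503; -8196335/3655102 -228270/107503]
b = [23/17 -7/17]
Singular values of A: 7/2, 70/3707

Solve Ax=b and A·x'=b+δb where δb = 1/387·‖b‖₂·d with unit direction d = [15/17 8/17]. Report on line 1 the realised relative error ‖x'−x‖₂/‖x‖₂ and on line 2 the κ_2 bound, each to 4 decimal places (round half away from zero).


0.0037
0.4789

largest singular value 7/2, smallest 70/3707
condition number: (7/2) ÷ (70/3707) = 185.3500
worst-case relative error ≤ 185.3500 × 1/387 = 0.4789
solve Ax = b  →  x = [-36.3153 38.5453]
‖b‖ = 1.4142, ‖x‖ = 52.9579
Δx = A⁻¹·δb where δb = 1/387·1.4142·d; ‖Δx‖ = 0.1935
dividing the unrounded norms, ‖Δx‖/‖x‖ = 0.0037
tightness: 0.0037 against a bound of 0.4789 (unrounded ratio ≈ 0.0076)


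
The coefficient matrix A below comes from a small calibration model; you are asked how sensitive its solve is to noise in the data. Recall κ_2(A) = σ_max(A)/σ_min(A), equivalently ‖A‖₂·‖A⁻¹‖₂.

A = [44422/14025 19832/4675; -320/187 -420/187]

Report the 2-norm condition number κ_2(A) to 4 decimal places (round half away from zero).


247.5000

form AᵀA = [8821156/680625 3920336/226875; 3920336/226875 1742416/75625] with trace 980116/27225 and determinant 64/3025
λ_max, λ_min = (980116/27225 ± √960564647056/741200625)/2 = 36, 16/27225
σ_max=√36=6, σ_min=√(16/27225)=(4/165) → κ = 247.5000


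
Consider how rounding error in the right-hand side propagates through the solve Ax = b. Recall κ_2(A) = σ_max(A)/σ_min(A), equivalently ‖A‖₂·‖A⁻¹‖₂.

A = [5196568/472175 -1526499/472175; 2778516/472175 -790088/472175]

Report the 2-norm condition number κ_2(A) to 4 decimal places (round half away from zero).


277.7500

form AᵀA = [24030775184/154290125 -7008877512/154290125; -7008877512/154290125 2044593941/154290125] with trace 208602953/1234321 and determinant 456976/1234321
solving λ² − 208602953/1234321·λ + 456976/1234321 = 0 gives λ = 169, 2704/1234321
σ_max=√169=13, σ_min=√(2704/1234321)=(52/1111) → κ = 277.7500


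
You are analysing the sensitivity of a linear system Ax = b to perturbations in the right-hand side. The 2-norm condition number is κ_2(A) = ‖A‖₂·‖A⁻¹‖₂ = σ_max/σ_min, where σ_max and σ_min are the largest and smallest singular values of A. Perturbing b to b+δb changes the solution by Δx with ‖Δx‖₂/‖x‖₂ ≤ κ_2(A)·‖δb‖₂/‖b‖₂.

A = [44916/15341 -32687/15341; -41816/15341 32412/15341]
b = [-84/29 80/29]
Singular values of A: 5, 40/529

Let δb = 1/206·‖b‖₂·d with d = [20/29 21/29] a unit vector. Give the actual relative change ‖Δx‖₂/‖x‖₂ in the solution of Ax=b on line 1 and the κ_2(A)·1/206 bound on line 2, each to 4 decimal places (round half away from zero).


largest singular value 5, smallest 40/529
κ_2(A) = 5 / (40/529) = 66.1250
κ_2(A)·‖δb‖/‖b‖ = 0.3210
solve Ax = b  →  x = [-0.6400 0.4800]
‖b‖ = 4.0000, ‖x‖ = 0.8000
δb = ε·‖b‖·d = [0.0134 0.0141]; solving A·Δx = δb gives ‖Δx‖ = 0.2568
realised ‖Δx‖/‖x‖ = 0.3210
so the bound is sharp here: realised error equals the bound

0.3210
0.3210


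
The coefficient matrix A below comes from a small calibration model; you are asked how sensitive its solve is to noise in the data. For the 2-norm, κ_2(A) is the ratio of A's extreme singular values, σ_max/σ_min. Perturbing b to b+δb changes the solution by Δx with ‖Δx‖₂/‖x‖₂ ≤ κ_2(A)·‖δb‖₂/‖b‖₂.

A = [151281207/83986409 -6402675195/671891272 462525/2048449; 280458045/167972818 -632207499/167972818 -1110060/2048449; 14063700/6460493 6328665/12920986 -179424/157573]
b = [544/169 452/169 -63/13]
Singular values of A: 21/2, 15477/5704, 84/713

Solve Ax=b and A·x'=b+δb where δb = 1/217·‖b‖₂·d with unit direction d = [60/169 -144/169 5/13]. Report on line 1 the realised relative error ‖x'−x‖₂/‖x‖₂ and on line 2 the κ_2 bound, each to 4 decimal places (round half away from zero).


0.0098
0.4107

largest singular value 21/2, smallest 84/713
condition number: (21/2) ÷ (84/713) = 89.1250
κ_2(A)·‖δb‖/‖b‖ = 0.4107
solve Ax = b  →  x = [-12.8763 -3.2876 -21.7748]
2-norm of b is 6.4031; of x, 25.5098
re-solving with b+δb shifts x by Δx of norm 0.2505
relative error = 0.0098
realised/bound (from unrounded values) ≈ 0.0239


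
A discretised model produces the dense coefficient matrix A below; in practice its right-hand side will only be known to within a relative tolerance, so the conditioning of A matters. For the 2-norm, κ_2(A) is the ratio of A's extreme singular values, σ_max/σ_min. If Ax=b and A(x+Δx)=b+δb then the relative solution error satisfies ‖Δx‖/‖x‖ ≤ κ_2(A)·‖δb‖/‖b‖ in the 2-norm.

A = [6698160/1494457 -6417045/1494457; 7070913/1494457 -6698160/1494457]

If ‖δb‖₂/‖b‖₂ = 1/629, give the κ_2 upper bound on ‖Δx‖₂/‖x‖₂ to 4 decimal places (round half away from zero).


M = AᵀA = [112798047609/2655650089 -107425090080/2655650089; -107425090080/2655650089 102311312625/2655650089]. tr(M)=255778074/3157729, det(M)=164025/3157729
λ_max, λ_min = (255778074/3157729 ± √65420351353152576/9971252437441)/2 = 81, 2025/3157729
κ = σ_max/σ_min = 9/(45/1777) = 355.4000
perturbation bound = 355.4000·1/629 = 0.5650

0.5650


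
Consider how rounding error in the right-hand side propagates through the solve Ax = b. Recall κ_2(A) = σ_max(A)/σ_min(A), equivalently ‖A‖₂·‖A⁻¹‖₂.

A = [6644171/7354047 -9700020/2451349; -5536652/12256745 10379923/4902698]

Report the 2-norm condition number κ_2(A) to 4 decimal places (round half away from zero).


M = AᵀA = [4773411229249/4678374332025 -471104948182/103963874045; -471104948182/103963874045 1675101569161/83171099236]. tr(M)=235569005341/11132360100, det(M)=6996025/445294404
λ_max, λ_min = (235569005341/11132360100 ± √55484968050391226276281/123929441396072010000)/2 = 529/25, 330625/445294404
so κ_2 = √((529/25) / (330625/445294404)) = 168.8160

168.8160


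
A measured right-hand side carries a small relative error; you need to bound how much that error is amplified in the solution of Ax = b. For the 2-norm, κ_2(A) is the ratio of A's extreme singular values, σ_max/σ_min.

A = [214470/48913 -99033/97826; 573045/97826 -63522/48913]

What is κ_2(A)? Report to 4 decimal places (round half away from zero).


238.6000

AᵀA = [512370095625/9569926276 -28820286000/2392481569; -28820286000/2392481569 25947713025/9569926276]; tr = 160118325/2846498, det = 1265625/22771984
char-poly roots: 225/4 and 5625/5692996
κ_2(A) = √(λ_max/λ_min) = √((225/4) / (5625/5692996)) = 238.6000


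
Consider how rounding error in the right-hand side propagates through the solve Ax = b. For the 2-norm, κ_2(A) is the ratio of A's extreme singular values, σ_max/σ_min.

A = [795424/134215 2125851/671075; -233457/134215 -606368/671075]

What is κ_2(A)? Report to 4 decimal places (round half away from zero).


315.8000

form AᵀA = [27488060425/720546649 14660110080/720546649; 14660110080/720546649 7819079401/720546649] with trace 122170034/2493241 and determinant 60025/2493241
λ_max, λ_min = (122170034/2493241 ± √14924918580397056/6216250684081)/2 = 49, 1225/2493241
σ_max=√49=7, σ_min=√(1225/2493241)=(35/1579) → κ = 315.8000


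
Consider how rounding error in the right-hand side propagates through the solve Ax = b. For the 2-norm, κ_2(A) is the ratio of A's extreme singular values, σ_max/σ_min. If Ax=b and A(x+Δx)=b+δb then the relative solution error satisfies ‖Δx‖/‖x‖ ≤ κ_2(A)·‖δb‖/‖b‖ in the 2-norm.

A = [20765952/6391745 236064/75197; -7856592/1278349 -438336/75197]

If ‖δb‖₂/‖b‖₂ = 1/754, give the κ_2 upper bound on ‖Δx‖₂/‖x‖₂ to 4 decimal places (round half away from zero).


0.3439

M = AᵀA = [6831749857536/141364720225 1301248779264/28272944045; 1301248779264/28272944045 247864660992/5654588809]. tr(M)=15491517696/168091225, det(M)=21233664/168091225
char-poly roots: 2304/25 and 9216/6723649
σ_max=√(2304/25)=(48/5), σ_min=√(9216/6723649)=(96/2593) → κ = 259.3000
perturbation bound = 259.3000·1/754 = 0.3439


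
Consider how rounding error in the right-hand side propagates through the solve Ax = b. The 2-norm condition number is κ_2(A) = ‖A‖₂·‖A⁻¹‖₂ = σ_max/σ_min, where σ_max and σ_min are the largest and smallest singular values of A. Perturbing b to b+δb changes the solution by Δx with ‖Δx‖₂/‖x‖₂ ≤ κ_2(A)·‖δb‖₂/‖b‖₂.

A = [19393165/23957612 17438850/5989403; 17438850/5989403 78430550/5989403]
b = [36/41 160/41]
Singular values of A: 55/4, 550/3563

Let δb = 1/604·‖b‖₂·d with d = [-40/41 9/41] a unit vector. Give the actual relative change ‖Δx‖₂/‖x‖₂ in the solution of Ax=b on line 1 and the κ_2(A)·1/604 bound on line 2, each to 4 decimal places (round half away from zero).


from the listed singular values, σ₁ = 55/4, σ_n = 550/3563
condition number: (55/4) ÷ (550/3563) = 89.0750
κ_2(A)·‖δb‖/‖b‖ = 0.1475
solve Ax = b  →  x = [0.0639 0.2838]
‖b‖₂ = 4.0000 and ‖x‖₂ = 0.2909
Δx = A⁻¹·δb where δb = 1/604·4.0000·d; ‖Δx‖ = 0.0429
relative error = 0.1475
so the bound is sharp here: realised error equals the bound

0.1475
0.1475


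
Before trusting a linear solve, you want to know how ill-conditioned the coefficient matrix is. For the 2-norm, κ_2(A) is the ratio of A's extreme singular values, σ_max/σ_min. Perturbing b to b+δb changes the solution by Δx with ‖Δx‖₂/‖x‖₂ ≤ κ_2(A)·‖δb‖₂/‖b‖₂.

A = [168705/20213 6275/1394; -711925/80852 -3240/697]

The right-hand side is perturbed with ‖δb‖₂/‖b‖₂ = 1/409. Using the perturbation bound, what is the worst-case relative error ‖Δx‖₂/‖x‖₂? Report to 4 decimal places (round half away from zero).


M = AᵀA = [1144137025/7772944 76273875/971618; 76273875/971618 81366025/1943236]. tr(M)=5085125/26896, det(M)=75625/107584
solving λ² − 5085125/26896·λ + 75625/107584 = 0 gives λ = 3025/16, 25/6724
so κ_2 = √((3025/16) / (25/6724)) = 225.5000
bound on ‖Δx‖/‖x‖: κ·ε = 225.5000·1/409 = 0.5513

0.5513


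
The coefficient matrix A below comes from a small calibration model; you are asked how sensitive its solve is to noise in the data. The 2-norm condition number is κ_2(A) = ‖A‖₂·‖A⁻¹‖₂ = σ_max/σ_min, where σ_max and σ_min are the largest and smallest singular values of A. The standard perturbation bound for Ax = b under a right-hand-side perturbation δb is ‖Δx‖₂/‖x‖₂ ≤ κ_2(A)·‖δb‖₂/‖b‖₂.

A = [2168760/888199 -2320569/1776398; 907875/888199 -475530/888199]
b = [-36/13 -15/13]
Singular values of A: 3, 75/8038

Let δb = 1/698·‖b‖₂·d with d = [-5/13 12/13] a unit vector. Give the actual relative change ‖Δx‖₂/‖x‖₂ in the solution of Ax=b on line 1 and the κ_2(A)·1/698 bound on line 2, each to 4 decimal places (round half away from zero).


from the listed singular values, σ₁ = 3, σ_n = 75/8038
κ = σ_max/σ_min = 3/(75/8038) = 321.5200
perturbation bound = 321.5200·1/698 = 0.4606
solve Ax = b  →  x = [-0.8824 0.4706]
‖b‖₂ = 3.0000 and ‖x‖₂ = 1.0000
δb = ε·‖b‖·d = [-0.0017 0.0040]; solving A·Δx = δb gives ‖Δx‖ = 0.4606
relative error = 0.4606
realised/bound = 1 exactly: the bound is attained for this b and d

0.4606
0.4606


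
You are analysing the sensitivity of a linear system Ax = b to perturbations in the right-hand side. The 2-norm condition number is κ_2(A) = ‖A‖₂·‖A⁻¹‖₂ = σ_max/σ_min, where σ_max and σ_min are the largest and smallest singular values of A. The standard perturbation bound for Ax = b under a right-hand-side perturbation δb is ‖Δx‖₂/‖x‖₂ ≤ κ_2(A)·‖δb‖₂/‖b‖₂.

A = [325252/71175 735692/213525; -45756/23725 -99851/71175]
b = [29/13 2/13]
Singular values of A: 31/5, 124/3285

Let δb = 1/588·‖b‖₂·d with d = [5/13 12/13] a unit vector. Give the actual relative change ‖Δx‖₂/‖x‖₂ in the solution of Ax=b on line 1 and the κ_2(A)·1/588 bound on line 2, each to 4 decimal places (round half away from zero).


σ_max = 31/5, σ_min = 124/3285
condition number: (31/5) ÷ (124/3285) = 164.2500
bound on ‖Δx‖/‖x‖: κ·ε = 164.2500·1/588 = 0.2793
solve Ax = b  →  x = [-15.6371 21.3871]
‖b‖ = 2.2361, ‖x‖ = 26.4939
Δx = A⁻¹·δb where δb = 1/588·2.2361·d; ‖Δx‖ = 0.1007
relative error = 0.0038
so the bound overstates the realised error by a factor of ≈ 73.4603 (computed from the unrounded values)

0.0038
0.2793


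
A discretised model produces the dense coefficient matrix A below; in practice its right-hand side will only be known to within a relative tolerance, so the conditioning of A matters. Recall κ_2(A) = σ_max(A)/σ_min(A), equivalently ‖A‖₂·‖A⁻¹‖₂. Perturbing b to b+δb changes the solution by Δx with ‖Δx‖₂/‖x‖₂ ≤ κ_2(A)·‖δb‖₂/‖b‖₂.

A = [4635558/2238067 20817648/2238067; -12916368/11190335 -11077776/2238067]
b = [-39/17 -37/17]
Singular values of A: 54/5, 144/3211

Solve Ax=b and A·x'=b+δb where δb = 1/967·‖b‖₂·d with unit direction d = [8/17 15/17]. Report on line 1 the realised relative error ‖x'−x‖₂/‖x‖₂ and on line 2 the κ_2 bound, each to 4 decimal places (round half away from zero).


σ_max = 54/5, σ_min = 144/3211
κ = σ_max/σ_min = (54/5)/(144/3211) = 240.8250
κ_2(A)·‖δb‖/‖b‖ = 0.2490
solve Ax = b  →  x = [65.2439 -14.7748]
‖b‖ = 3.1623, ‖x‖ = 66.8959
Δx = A⁻¹·δb where δb = 1/967·3.1623·d; ‖Δx‖ = 0.0729
dividing the unrounded norms, ‖Δx‖/‖x‖ = 0.0011
so the bound overstates the realised error by a factor of ≈ 228.4669 (computed from the unrounded values)

0.0011
0.2490


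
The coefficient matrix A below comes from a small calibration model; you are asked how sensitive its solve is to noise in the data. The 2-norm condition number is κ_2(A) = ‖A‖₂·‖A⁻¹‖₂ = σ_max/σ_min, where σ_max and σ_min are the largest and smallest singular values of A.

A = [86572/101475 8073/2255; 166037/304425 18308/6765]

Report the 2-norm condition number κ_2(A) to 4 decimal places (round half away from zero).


59.4000

form AᵀA = [3800827441/3706983225 373194688/82377405; 373194688/82377405 36869713/1830609] with trace 46675786/2205225 and determinant 279841/2205225
eigenvalues of AᵀA: λ = (tr ± √(tr²−4·det))/2 = 529/25, 529/88209
so κ_2 = √((529/25) / (529/88209)) = 59.4000


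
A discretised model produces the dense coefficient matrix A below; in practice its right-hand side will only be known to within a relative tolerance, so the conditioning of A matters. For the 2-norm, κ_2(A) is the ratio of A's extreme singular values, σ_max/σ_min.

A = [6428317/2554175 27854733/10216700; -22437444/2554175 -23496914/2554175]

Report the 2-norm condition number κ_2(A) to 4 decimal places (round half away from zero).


AᵀA = [871619444329/10438095889 3660642914985/41752383556; 3660642914985/41752383556 15375305009401/167009534224]; tr = 34864704065/198584464, det = 7890481/12411529
char-poly roots: 2809/16 and 44944/12411529
κ = σ_max/σ_min = (53/4)/(212/3523) = 220.1875

220.1875


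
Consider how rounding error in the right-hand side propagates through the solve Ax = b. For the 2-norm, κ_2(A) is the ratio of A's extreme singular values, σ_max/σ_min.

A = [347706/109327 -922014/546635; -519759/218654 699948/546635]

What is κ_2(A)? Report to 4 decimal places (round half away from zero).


M = AᵀA = [753747267825/47809571716 -100498387230/11952392929; -100498387230/11952392929 53601480756/11952392929]. tr(M)=3350011041/165431044, det(M)=164025/41357761
char-poly roots: 81/4 and 8100/41357761
κ = σ_max/σ_min = (9/2)/(90/6431) = 321.5500

321.5500


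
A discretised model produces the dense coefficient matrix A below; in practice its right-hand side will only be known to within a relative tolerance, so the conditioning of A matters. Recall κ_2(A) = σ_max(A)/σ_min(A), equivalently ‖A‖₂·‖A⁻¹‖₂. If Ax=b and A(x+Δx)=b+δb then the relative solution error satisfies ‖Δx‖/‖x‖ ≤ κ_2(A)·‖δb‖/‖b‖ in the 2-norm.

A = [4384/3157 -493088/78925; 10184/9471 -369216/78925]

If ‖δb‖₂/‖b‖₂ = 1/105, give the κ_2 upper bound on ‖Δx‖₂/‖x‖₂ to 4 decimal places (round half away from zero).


2.7500

form AᵀA = [276688960/89699841 -683012608/49833245; -683012608/49833245 15178249216/249166225] with trace 85378624/1334025 and determinant 65536/1334025
eigenvalues of AᵀA: λ = (tr ± √(tr²−4·det))/2 = 64, 1024/1334025
σ_max=√64=8, σ_min=√(1024/1334025)=(32/1155) → κ = 288.7500
perturbation bound = 288.7500·1/105 = 2.7500


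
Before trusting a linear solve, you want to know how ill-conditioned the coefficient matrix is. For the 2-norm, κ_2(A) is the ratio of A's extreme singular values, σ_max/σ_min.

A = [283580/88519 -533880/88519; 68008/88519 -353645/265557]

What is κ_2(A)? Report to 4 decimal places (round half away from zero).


form AᵀA = [50590544/4661281 -284499560/13983843; -284499560/13983843 1600425625/41951529] with trace 7113289/145161 and determinant 19600/145161
λ_max, λ_min = (7113289/145161 ± √50587499775121/21071715921)/2 = 49, 400/145161
κ = σ_max/σ_min = 7/(20/381) = 133.3500

133.3500


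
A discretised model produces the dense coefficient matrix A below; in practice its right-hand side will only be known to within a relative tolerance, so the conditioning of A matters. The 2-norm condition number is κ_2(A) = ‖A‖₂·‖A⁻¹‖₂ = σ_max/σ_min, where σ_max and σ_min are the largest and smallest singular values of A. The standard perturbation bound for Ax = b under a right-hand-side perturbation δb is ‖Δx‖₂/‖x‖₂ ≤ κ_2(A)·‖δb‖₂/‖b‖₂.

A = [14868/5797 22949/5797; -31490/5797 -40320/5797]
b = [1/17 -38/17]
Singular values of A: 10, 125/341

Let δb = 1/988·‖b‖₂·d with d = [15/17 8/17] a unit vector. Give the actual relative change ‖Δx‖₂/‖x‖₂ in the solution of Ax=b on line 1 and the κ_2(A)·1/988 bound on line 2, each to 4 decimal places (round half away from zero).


0.0023
0.0276

largest singular value 10, smallest 125/341
κ_2(A) = 10 / (125/341) = 27.2800
worst-case relative error ≤ 27.2800 × 1/988 = 0.0276
solve Ax = b  →  x = [2.3024 -1.4768]
‖b‖₂ = 2.2361 and ‖x‖₂ = 2.7353
with δb = [0.0020 0.0011], A·Δx = δb → ‖Δx‖ = 0.0062
relative error = 0.0023
so the bound overstates the realised error by a factor of ≈ 12.2327 (computed from the unrounded values)


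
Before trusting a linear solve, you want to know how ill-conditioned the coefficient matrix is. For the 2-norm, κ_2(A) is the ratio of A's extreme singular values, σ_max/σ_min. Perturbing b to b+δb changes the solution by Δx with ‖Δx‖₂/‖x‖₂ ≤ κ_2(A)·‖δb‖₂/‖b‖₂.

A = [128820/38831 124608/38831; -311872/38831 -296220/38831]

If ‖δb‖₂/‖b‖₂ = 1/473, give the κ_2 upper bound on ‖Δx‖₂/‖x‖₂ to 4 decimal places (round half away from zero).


M = AᵀA = [673720336/8922169 641625600/8922169; 641625600/8922169 611085456/8922169]. tr(M)=1527712/10609, det(M)=2304/10609
solving λ² − 1527712/10609·λ + 2304/10609 = 0 gives λ = 144, 16/10609
κ_2(A) = √(λ_max/λ_min) = √(144 / (16/10609)) = 309.0000
κ_2(A)·‖δb‖/‖b‖ = 0.6533

0.6533


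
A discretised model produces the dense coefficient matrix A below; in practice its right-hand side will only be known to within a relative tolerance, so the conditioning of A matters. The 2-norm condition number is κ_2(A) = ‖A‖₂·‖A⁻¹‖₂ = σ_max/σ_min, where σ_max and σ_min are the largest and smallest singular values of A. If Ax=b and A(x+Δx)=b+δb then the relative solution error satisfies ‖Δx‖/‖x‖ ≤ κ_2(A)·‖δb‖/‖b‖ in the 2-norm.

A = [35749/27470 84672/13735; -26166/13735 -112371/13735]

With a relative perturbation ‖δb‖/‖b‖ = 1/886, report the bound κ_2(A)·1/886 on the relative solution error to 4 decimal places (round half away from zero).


M = AᵀA = [160665169/30184036 178150770/7546009; 178150770/7546009 791863569/7546009]. tr(M)=1979845/17956, det(M)=21609/17956
eigenvalues of AᵀA: λ = (tr ± √(tr²−4·det))/2 = 441/4, 49/4489
κ_2(A) = √(λ_max/λ_min) = √((441/4) / (49/4489)) = 100.5000
worst-case relative error ≤ 100.5000 × 1/886 = 0.1134

0.1134


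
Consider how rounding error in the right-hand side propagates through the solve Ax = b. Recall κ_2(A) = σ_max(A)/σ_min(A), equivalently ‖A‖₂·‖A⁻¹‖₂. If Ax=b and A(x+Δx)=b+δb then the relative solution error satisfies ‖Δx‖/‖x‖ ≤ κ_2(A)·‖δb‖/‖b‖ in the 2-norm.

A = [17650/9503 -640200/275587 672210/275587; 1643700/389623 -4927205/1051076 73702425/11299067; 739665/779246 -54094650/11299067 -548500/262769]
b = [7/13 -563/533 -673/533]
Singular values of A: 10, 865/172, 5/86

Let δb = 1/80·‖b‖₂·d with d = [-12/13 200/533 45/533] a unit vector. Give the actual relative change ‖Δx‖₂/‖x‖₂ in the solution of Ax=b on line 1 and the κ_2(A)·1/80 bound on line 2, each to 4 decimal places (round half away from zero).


0.0216
2.1500

largest singular value 10, smallest 5/86
condition number: 10 ÷ (5/86) = 172.0000
κ_2(A)·‖δb‖/‖b‖ = 2.1500
solve Ax = b  →  x = [15.1294 5.7870 -5.7880]
‖b‖₂ = 1.7321 and ‖x‖₂ = 17.2014
δb = ε·‖b‖·d = [-0.0200 0.0081 0.0018]; solving A·Δx = δb gives ‖Δx‖ = 0.3724
dividing the unrounded norms, ‖Δx‖/‖x‖ = 0.0216
so the bound overstates the realised error by a factor of ≈ 99.3126 (computed from the unrounded values)


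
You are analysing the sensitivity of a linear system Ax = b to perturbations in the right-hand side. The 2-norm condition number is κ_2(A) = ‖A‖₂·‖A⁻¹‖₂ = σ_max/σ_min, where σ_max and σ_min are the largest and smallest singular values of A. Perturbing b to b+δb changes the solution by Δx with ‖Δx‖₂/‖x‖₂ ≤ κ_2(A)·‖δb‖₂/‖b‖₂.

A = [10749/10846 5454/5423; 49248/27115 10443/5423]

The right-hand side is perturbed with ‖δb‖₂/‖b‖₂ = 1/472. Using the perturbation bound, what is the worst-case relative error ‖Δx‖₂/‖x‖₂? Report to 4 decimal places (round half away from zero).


0.2331

M = AᵀA = [43563969/10176100 2286711/508805; 2286711/508805 480285/101761]. tr(M)=108909/12100, det(M)=81/12100
λ_max, λ_min = (108909/12100 ± √11857249881/146410000)/2 = 9, 9/12100
κ = σ_max/σ_min = 3/(3/110) = 110.0000
perturbation bound = 110.0000·1/472 = 0.2331


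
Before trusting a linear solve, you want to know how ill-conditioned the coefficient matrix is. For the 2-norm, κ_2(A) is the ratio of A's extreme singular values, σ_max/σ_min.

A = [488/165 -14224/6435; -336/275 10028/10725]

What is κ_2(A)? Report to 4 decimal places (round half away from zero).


247.5000

AᵀA = [6969664/680625 -15681344/2041875; -15681344/2041875 35284624/6125625]; tr = 3920464/245025, det = 1024/245025
λ_max, λ_min = (3920464/245025 ± √15369034352896/60037250625)/2 = 16, 64/245025
κ = σ_max/σ_min = 4/(8/495) = 247.5000


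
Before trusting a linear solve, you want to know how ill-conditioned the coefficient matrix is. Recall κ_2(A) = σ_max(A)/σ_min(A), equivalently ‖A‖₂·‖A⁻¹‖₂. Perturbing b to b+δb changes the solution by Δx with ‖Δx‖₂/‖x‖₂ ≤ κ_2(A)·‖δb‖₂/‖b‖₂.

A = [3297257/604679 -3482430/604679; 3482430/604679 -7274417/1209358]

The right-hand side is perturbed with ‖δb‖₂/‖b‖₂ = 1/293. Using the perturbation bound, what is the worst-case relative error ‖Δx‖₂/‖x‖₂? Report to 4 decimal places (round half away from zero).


1.2270

M = AᵀA = [27347470189/434764201 -28714376565/434764201; -28714376565/434764201 120602161129/1739056804]. tr(M)=273474485/2067844, det(M)=279841/2067844
char-poly roots: 529/4 and 529/516961
κ_2(A) = √(λ_max/λ_min) = √((529/4) / (529/516961)) = 359.5000
κ_2(A)·‖δb‖/‖b‖ = 1.2270


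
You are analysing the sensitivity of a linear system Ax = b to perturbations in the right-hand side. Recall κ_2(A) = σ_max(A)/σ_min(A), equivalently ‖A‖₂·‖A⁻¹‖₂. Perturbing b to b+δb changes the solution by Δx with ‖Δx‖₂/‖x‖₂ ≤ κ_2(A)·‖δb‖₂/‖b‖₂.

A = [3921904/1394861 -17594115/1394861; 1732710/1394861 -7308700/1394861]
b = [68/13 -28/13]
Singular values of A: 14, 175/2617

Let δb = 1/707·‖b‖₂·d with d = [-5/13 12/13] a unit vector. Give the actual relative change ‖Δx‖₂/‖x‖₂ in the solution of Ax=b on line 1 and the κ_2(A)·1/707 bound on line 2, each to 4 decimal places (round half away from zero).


0.0020
0.2961

largest singular value 14, smallest 175/2617
condition number: 14 ÷ (175/2617) = 209.3600
bound on ‖Δx‖/‖x‖: κ·ε = 209.3600·1/707 = 0.2961
solve Ax = b  →  x = [-58.2955 -13.4093]
‖b‖₂ = 5.6569 and ‖x‖₂ = 59.8178
Δx = A⁻¹·δb where δb = 1/707·5.6569·d; ‖Δx‖ = 0.1197
realised ‖Δx‖/‖x‖ = 0.0020
tightness: 0.0020 against a bound of 0.2961 (unrounded ratio ≈ 0.0068)
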